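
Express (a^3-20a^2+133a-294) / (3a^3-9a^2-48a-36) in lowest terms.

By polynomial division,
  a^3-20a^2+133a-294 = (1/3)(3a^3-9a^2-48a-36) + (-17a^2+149a-282)
  3a^3-9a^2-48a-36 = (-(3/17)a-294/289)(-17a^2+149a-282) + ((15552/289)a-93312/289)
  -17a^2+149a-282 = (-(4913/15552)a+13583/15552)((15552/289)a-93312/289) + (0)
Last nonzero remainder: (15552/289)a-93312/289. Dividing through by 15552/289 gives the monic gcd a-6.
Cancel a-6 from numerator and denominator to get the reduced form.

(a^2-14a+49)/(3a^2+9a+6)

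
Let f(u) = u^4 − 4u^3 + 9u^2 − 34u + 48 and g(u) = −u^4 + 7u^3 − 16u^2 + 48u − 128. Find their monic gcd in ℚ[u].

u^2 + u + 8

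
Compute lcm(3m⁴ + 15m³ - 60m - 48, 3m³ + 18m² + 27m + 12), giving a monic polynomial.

m⁵ + 6m⁴ + 5m³ - 20m² - 36m - 16

Euclidean algorithm in ℚ[m]:
  3m⁴ + 15m³ - 60m - 48 = (m - 1)(3m³ + 18m² + 27m + 12) + (-9m² - 45m - 36)
  3m³ + 18m² + 27m + 12 = (-(1/3)m - 1/3)(-9m² - 45m - 36) + (0)
Last nonzero remainder: -9m² - 45m - 36. Dividing through by -9 gives the monic gcd m² + 5m + 4.
Then lcm(f, g) = f·g / gcd(f, g); expanding and making the result monic gives the answer.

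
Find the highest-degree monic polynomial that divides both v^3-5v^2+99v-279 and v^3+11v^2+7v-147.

v-3

Euclidean algorithm in ℚ[v]:
  v^3-5v^2+99v-279 = (v^3+11v^2+7v-147) + (-16v^2+92v-132)
  v^3+11v^2+7v-147 = (-(1/16)v-67/64)(-16v^2+92v-132) + ((1521/16)v-4563/16)
  -16v^2+92v-132 = (-(256/1521)v+704/1521)((1521/16)v-4563/16) + (0)
Last nonzero remainder: (1521/16)v-4563/16. Dividing through by 1521/16 gives the monic gcd v-3.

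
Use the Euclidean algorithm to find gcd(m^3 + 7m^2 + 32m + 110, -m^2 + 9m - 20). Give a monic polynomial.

1

Euclidean algorithm in ℚ[m]:
  m^3 + 7m^2 + 32m + 110 = (-m - 16)(-m^2 + 9m - 20) + (156m - 210)
  -m^2 + 9m - 20 = (-(1/156)m + 199/4056)(156m - 210) + (-6555/676)
  156m - 210 = (-(35152/2185)m + 9464/437)(-6555/676) + (0)
The last nonzero remainder is the constant -6555/676, so the polynomials are coprime and gcd = 1.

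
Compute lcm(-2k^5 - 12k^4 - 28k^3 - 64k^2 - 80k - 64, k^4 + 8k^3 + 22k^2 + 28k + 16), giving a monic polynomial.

k^6 + 8k^5 + 26k^4 + 60k^3 + 104k^2 + 112k + 64

Repeated division with remainder:
  -2k^5 - 12k^4 - 28k^3 - 64k^2 - 80k - 64 = (-2k + 4)(k^4 + 8k^3 + 22k^2 + 28k + 16) + (-16k^3 - 96k^2 - 160k - 128)
  k^4 + 8k^3 + 22k^2 + 28k + 16 = (-(1/16)k - 1/8)(-16k^3 - 96k^2 - 160k - 128) + (0)
Last nonzero remainder: -16k^3 - 96k^2 - 160k - 128. Dividing through by -16 gives the monic gcd k^3 + 6k^2 + 10k + 8.
Then lcm(f, g) = f·g / gcd(f, g); expanding and making the result monic gives the answer.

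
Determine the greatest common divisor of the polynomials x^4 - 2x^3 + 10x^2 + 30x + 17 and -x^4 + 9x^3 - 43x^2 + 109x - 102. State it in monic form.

Repeated division with remainder:
  x^4 - 2x^3 + 10x^2 + 30x + 17 = (-1)(-x^4 + 9x^3 - 43x^2 + 109x - 102) + (7x^3 - 33x^2 + 139x - 85)
  -x^4 + 9x^3 - 43x^2 + 109x - 102 = (-(1/7)x + 30/49)(7x^3 - 33x^2 + 139x - 85) + (-(144/49)x^2 + (576/49)x - 2448/49)
  7x^3 - 33x^2 + 139x - 85 = (-(343/144)x + 245/144)(-(144/49)x^2 + (576/49)x - 2448/49) + (0)
Last nonzero remainder: -(144/49)x^2 + (576/49)x - 2448/49. Dividing through by -144/49 gives the monic gcd x^2 - 4x + 17.

x^2 - 4x + 17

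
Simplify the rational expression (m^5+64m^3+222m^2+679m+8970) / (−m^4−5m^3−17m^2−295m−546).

Euclidean algorithm in ℚ[m]:
  m^5+64m^3+222m^2+679m+8970 = (−m+5)(−m^4−5m^3−17m^2−295m−546) + (72m^3+12m^2+1608m+11700)
  −m^4−5m^3−17m^2−295m−546 = (−(1/72)m−29/432)(72m^3+12m^2+1608m+11700) + ((221/36)m^2−(221/9)m+2873/12)
  72m^3+12m^2+1608m+11700 = ((2592/221)m+10800/221)((221/36)m^2−(221/9)m+2873/12) + (0)
Last nonzero remainder: (221/36)m^2−(221/9)m+2873/12. Dividing through by 221/36 gives the monic gcd m^2−4m+39.
Cancel m^2−4m+39 from numerator and denominator to get the reduced form.

(−m^3−4m^2−41m−230)/(m^2+9m+14)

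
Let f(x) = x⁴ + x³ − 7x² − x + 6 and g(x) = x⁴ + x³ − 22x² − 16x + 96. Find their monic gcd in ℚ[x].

Repeated division with remainder:
  x⁴ + x³ − 7x² − x + 6 = (x⁴ + x³ − 22x² − 16x + 96) + (15x² + 15x − 90)
  x⁴ + x³ − 22x² − 16x + 96 = ((1/15)x² − 16/15)(15x² + 15x − 90) + (0)
Last nonzero remainder: 15x² + 15x − 90. Dividing through by 15 gives the monic gcd x² + x − 6.

x² + x − 6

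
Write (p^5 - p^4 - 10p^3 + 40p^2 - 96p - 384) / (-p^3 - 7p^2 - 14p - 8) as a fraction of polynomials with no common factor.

(-p^3 + 7p^2 - 24p + 48)/(p + 1)

Apply the Euclidean algorithm:
  p^5 - p^4 - 10p^3 + 40p^2 - 96p - 384 = (-p^2 + 8p - 32)(-p^3 - 7p^2 - 14p - 8) + (-80p^2 - 480p - 640)
  -p^3 - 7p^2 - 14p - 8 = ((1/80)p + 1/80)(-80p^2 - 480p - 640) + (0)
Last nonzero remainder: -80p^2 - 480p - 640. Dividing through by -80 gives the monic gcd p^2 + 6p + 8.
Cancel p^2 + 6p + 8 from numerator and denominator to get the reduced form.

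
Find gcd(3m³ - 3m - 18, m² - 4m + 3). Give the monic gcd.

By polynomial division,
  3m³ - 3m - 18 = (3m + 12)(m² - 4m + 3) + (36m - 54)
  m² - 4m + 3 = ((1/36)m - 5/72)(36m - 54) + (-3/4)
  36m - 54 = (-48m + 72)(-3/4) + (0)
The last nonzero remainder is the constant -3/4, so the polynomials are coprime and gcd = 1.

1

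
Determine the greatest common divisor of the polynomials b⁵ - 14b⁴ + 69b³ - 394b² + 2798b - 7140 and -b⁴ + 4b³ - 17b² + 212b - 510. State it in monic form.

b³ - b² + 14b - 170

By polynomial division,
  b⁵ - 14b⁴ + 69b³ - 394b² + 2798b - 7140 = (-b + 10)(-b⁴ + 4b³ - 17b² + 212b - 510) + (12b³ - 12b² + 168b - 2040)
  -b⁴ + 4b³ - 17b² + 212b - 510 = (-(1/12)b + 1/4)(12b³ - 12b² + 168b - 2040) + (0)
Last nonzero remainder: 12b³ - 12b² + 168b - 2040. Dividing through by 12 gives the monic gcd b³ - b² + 14b - 170.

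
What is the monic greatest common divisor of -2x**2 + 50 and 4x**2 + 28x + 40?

x + 5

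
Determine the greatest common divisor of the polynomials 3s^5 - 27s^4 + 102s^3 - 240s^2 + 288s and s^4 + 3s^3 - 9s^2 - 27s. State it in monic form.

s^2 - 3s

Euclidean algorithm in ℚ[s]:
  3s^5 - 27s^4 + 102s^3 - 240s^2 + 288s = (3s - 36)(s^4 + 3s^3 - 9s^2 - 27s) + (237s^3 - 483s^2 - 684s)
  s^4 + 3s^3 - 9s^2 - 27s = ((1/237)s + 398/18723)(237s^3 - 483s^2 - 684s) + ((25921/6241)s^2 - (77763/6241)s)
  237s^3 - 483s^2 - 684s = ((1479117/25921)s + 1422948/25921)((25921/6241)s^2 - (77763/6241)s) + (0)
Last nonzero remainder: (25921/6241)s^2 - (77763/6241)s. Dividing through by 25921/6241 gives the monic gcd s^2 - 3s.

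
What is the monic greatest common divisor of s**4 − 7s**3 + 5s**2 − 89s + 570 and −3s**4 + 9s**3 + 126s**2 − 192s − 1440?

s**2 − 11s + 30

Repeated division with remainder:
  s**4 − 7s**3 + 5s**2 − 89s + 570 = (−1/3)(−3s**4 + 9s**3 + 126s**2 − 192s − 1440) + (−4s**3 + 47s**2 − 153s + 90)
  −3s**4 + 9s**3 + 126s**2 − 192s − 1440 = ((3/4)s + 105/16)(−4s**3 + 47s**2 − 153s + 90) + (−(1083/16)s**2 + (11913/16)s − 16245/8)
  −4s**3 + 47s**2 − 153s + 90 = ((64/1083)s − 16/361)(−(1083/16)s**2 + (11913/16)s − 16245/8) + (0)
Last nonzero remainder: −(1083/16)s**2 + (11913/16)s − 16245/8. Dividing through by −1083/16 gives the monic gcd s**2 − 11s + 30.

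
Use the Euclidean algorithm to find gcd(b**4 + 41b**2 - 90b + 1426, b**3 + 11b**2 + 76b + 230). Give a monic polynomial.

Repeated division with remainder:
  b**4 + 41b**2 - 90b + 1426 = (b - 11)(b**3 + 11b**2 + 76b + 230) + (86b**2 + 516b + 3956)
  b**3 + 11b**2 + 76b + 230 = ((1/86)b + 5/86)(86b**2 + 516b + 3956) + (0)
Last nonzero remainder: 86b**2 + 516b + 3956. Dividing through by 86 gives the monic gcd b**2 + 6b + 46.

b**2 + 6b + 46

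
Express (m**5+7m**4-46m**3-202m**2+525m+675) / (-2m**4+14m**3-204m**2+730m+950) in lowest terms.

Apply the Euclidean algorithm:
  m**5+7m**4-46m**3-202m**2+525m+675 = (-(1/2)m-7)(-2m**4+14m**3-204m**2+730m+950) + (-50m**3-1265m**2+6110m+7325)
  -2m**4+14m**3-204m**2+730m+950 = ((1/25)m-323/250)(-50m**3-1265m**2+6110m+7325) + (-(104139/50)m**2+(208278/25)m+104139/10)
  -50m**3-1265m**2+6110m+7325 = ((2500/104139)m+73250/104139)(-(104139/50)m**2+(208278/25)m+104139/10) + (0)
Last nonzero remainder: -(104139/50)m**2+(208278/25)m+104139/10. Dividing through by -104139/50 gives the monic gcd m**2-4m-5.
Cancel m**2-4m-5 from numerator and denominator to get the reduced form.

(-m**3-11m**2-3m+135)/(2m**2-6m+190)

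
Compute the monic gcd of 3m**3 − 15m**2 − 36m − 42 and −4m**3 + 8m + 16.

Apply the Euclidean algorithm:
  3m**3 − 15m**2 − 36m − 42 = (−3/4)(−4m**3 + 8m + 16) + (−15m**2 − 30m − 30)
  −4m**3 + 8m + 16 = ((4/15)m − 8/15)(−15m**2 − 30m − 30) + (0)
Last nonzero remainder: −15m**2 − 30m − 30. Dividing through by −15 gives the monic gcd m**2 + 2m + 2.

m**2 + 2m + 2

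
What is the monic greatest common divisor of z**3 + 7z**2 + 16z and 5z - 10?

1

By polynomial division,
  z**3 + 7z**2 + 16z = ((1/5)z**2 + (9/5)z + 34/5)(5z - 10) + (68)
  5z - 10 = ((5/68)z - 5/34)(68) + (0)
The last nonzero remainder is the constant 68, so the polynomials are coprime and gcd = 1.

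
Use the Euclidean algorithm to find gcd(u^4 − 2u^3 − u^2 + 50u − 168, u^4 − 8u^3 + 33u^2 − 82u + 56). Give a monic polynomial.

Euclidean algorithm in ℚ[u]:
  u^4 − 2u^3 − u^2 + 50u − 168 = (u^4 − 8u^3 + 33u^2 − 82u + 56) + (6u^3 − 34u^2 + 132u − 224)
  u^4 − 8u^3 + 33u^2 − 82u + 56 = ((1/6)u − 7/18)(6u^3 − 34u^2 + 132u − 224) + (−(20/9)u^2 + (20/3)u − 280/9)
  6u^3 − 34u^2 + 132u − 224 = (−(27/10)u + 36/5)(−(20/9)u^2 + (20/3)u − 280/9) + (0)
Last nonzero remainder: −(20/9)u^2 + (20/3)u − 280/9. Dividing through by −20/9 gives the monic gcd u^2 − 3u + 14.

u^2 − 3u + 14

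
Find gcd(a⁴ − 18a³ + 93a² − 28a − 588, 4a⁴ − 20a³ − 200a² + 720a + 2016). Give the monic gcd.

Euclidean algorithm in ℚ[a]:
  a⁴ − 18a³ + 93a² − 28a − 588 = (1/4)(4a⁴ − 20a³ − 200a² + 720a + 2016) + (−13a³ + 143a² − 208a − 1092)
  4a⁴ − 20a³ − 200a² + 720a + 2016 = (−(4/13)a − 24/13)(−13a³ + 143a² − 208a − 1092) + (0)
Last nonzero remainder: −13a³ + 143a² − 208a − 1092. Dividing through by −13 gives the monic gcd a³ − 11a² + 16a + 84.

a³ − 11a² + 16a + 84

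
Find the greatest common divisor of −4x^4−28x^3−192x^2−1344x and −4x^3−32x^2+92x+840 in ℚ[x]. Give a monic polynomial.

Repeated division with remainder:
  −4x^4−28x^3−192x^2−1344x = (x−1)(−4x^3−32x^2+92x+840) + (−316x^2−2092x+840)
  −4x^3−32x^2+92x+840 = ((1/79)x+109/6241)(−316x^2−2092x+840) + ((735840/6241)x+5150880/6241)
  −316x^2−2092x+840 = (−(493039/183960)x+6241/6132)((735840/6241)x+5150880/6241) + (0)
Last nonzero remainder: (735840/6241)x+5150880/6241. Dividing through by 735840/6241 gives the monic gcd x+7.

x+7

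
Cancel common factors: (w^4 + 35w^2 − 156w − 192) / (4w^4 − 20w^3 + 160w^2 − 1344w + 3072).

Euclidean algorithm in ℚ[w]:
  w^4 + 35w^2 − 156w − 192 = (1/4)(4w^4 − 20w^3 + 160w^2 − 1344w + 3072) + (5w^3 − 5w^2 + 180w − 960)
  4w^4 − 20w^3 + 160w^2 − 1344w + 3072 = ((4/5)w − 16/5)(5w^3 − 5w^2 + 180w − 960) + (0)
Last nonzero remainder: 5w^3 − 5w^2 + 180w − 960. Dividing through by 5 gives the monic gcd w^3 − w^2 + 36w − 192.
Cancel w^3 − w^2 + 36w − 192 from numerator and denominator to get the reduced form.

(w + 1)/(4w − 16)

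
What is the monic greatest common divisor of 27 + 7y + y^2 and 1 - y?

Apply the Euclidean algorithm:
  y^2 + 7y + 27 = (-y - 8)(-y + 1) + (35)
  -y + 1 = (-(1/35)y + 1/35)(35) + (0)
The last nonzero remainder is the constant 35, so the polynomials are coprime and gcd = 1.

1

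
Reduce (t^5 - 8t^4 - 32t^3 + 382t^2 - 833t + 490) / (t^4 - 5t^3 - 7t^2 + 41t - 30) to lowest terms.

Apply the Euclidean algorithm:
  t^5 - 8t^4 - 32t^3 + 382t^2 - 833t + 490 = (t - 3)(t^4 - 5t^3 - 7t^2 + 41t - 30) + (-40t^3 + 320t^2 - 680t + 400)
  t^4 - 5t^3 - 7t^2 + 41t - 30 = (-(1/40)t - 3/40)(-40t^3 + 320t^2 - 680t + 400) + (0)
Last nonzero remainder: -40t^3 + 320t^2 - 680t + 400. Dividing through by -40 gives the monic gcd t^3 - 8t^2 + 17t - 10.
Cancel t^3 - 8t^2 + 17t - 10 from numerator and denominator to get the reduced form.

(t^2 - 49)/(t + 3)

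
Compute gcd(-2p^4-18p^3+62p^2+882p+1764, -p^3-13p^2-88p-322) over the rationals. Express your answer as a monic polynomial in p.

p+7

Euclidean algorithm in ℚ[p]:
  -2p^4-18p^3+62p^2+882p+1764 = (2p-8)(-p^3-13p^2-88p-322) + (134p^2+822p-812)
  -p^3-13p^2-88p-322 = (-(1/134)p-230/4489)(134p^2+822p-812) + (-(233174/4489)p-1632218/4489)
  134p^2+822p-812 = (-(300763/116587)p+260362/116587)(-(233174/4489)p-1632218/4489) + (0)
Last nonzero remainder: -(233174/4489)p-1632218/4489. Dividing through by -233174/4489 gives the monic gcd p+7.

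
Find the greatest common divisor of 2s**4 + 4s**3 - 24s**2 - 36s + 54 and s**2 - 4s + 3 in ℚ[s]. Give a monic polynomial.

Repeated division with remainder:
  2s**4 + 4s**3 - 24s**2 - 36s + 54 = (2s**2 + 12s + 18)(s**2 - 4s + 3) + (0)
The last nonzero remainder s**2 - 4s + 3 is already monic.

s**2 - 4s + 3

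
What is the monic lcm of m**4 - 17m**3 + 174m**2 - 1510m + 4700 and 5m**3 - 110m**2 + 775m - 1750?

Repeated division with remainder:
  m**4 - 17m**3 + 174m**2 - 1510m + 4700 = ((1/5)m + 1)(5m**3 - 110m**2 + 775m - 1750) + (129m**2 - 1935m + 6450)
  5m**3 - 110m**2 + 775m - 1750 = ((5/129)m - 35/129)(129m**2 - 1935m + 6450) + (0)
Last nonzero remainder: 129m**2 - 1935m + 6450. Dividing through by 129 gives the monic gcd m**2 - 15m + 50.
Then lcm(f, g) = f·g / gcd(f, g); expanding and making the result monic gives the answer.

m**5 - 24m**4 + 293m**3 - 2728m**2 + 15270m - 32900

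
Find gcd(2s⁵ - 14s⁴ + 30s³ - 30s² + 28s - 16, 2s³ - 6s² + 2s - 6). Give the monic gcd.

By polynomial division,
  2s⁵ - 14s⁴ + 30s³ - 30s² + 28s - 16 = (s² - 4s + 2)(2s³ - 6s² + 2s - 6) + (-4s² - 4)
  2s³ - 6s² + 2s - 6 = (-(1/2)s + 3/2)(-4s² - 4) + (0)
Last nonzero remainder: -4s² - 4. Dividing through by -4 gives the monic gcd s² + 1.

s² + 1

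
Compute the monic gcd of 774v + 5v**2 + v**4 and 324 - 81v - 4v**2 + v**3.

By polynomial division,
  v**4 + 5v**2 + 774v = (v + 4)(v**3 - 4v**2 - 81v + 324) + (102v**2 + 774v - 1296)
  v**3 - 4v**2 - 81v + 324 = ((1/102)v - 197/1734)(102v**2 + 774v - 1296) + ((5676/289)v + 51084/289)
  102v**2 + 774v - 1296 = ((4913/946)v - 3468/473)((5676/289)v + 51084/289) + (0)
Last nonzero remainder: (5676/289)v + 51084/289. Dividing through by 5676/289 gives the monic gcd v + 9.

9 + v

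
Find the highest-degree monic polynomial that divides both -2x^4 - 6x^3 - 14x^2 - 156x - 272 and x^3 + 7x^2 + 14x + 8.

By polynomial division,
  -2x^4 - 6x^3 - 14x^2 - 156x - 272 = (-2x + 8)(x^3 + 7x^2 + 14x + 8) + (-42x^2 - 252x - 336)
  x^3 + 7x^2 + 14x + 8 = (-(1/42)x - 1/42)(-42x^2 - 252x - 336) + (0)
Last nonzero remainder: -42x^2 - 252x - 336. Dividing through by -42 gives the monic gcd x^2 + 6x + 8.

x^2 + 6x + 8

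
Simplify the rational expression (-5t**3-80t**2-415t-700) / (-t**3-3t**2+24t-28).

Repeated division with remainder:
  -5t**3-80t**2-415t-700 = (5)(-t**3-3t**2+24t-28) + (-65t**2-535t-560)
  -t**3-3t**2+24t-28 = ((1/65)t-68/845)(-65t**2-535t-560) + (-(1764/169)t-12348/169)
  -65t**2-535t-560 = ((10985/1764)t+3380/441)(-(1764/169)t-12348/169) + (0)
Last nonzero remainder: -(1764/169)t-12348/169. Dividing through by -1764/169 gives the monic gcd t+7.
Cancel t+7 from numerator and denominator to get the reduced form.

(5t**2+45t+100)/(t**2-4t+4)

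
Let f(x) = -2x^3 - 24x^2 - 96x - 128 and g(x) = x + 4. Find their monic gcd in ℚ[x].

x + 4

Apply the Euclidean algorithm:
  -2x^3 - 24x^2 - 96x - 128 = (-2x^2 - 16x - 32)(x + 4) + (0)
The last nonzero remainder x + 4 is already monic.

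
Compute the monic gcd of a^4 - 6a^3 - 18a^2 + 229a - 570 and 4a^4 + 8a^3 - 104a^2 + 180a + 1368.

a^3 - a^2 - 23a + 114

Apply the Euclidean algorithm:
  a^4 - 6a^3 - 18a^2 + 229a - 570 = (1/4)(4a^4 + 8a^3 - 104a^2 + 180a + 1368) + (-8a^3 + 8a^2 + 184a - 912)
  4a^4 + 8a^3 - 104a^2 + 180a + 1368 = (-(1/2)a - 3/2)(-8a^3 + 8a^2 + 184a - 912) + (0)
Last nonzero remainder: -8a^3 + 8a^2 + 184a - 912. Dividing through by -8 gives the monic gcd a^3 - a^2 - 23a + 114.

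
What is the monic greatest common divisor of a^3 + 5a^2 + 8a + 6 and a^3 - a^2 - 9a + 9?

Repeated division with remainder:
  a^3 + 5a^2 + 8a + 6 = (a^3 - a^2 - 9a + 9) + (6a^2 + 17a - 3)
  a^3 - a^2 - 9a + 9 = ((1/6)a - 23/36)(6a^2 + 17a - 3) + ((85/36)a + 85/12)
  6a^2 + 17a - 3 = ((216/85)a - 36/85)((85/36)a + 85/12) + (0)
Last nonzero remainder: (85/36)a + 85/12. Dividing through by 85/36 gives the monic gcd a + 3.

a + 3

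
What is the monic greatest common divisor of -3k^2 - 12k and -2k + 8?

Repeated division with remainder:
  -3k^2 - 12k = ((3/2)k + 12)(-2k + 8) + (-96)
  -2k + 8 = ((1/48)k - 1/12)(-96) + (0)
The last nonzero remainder is the constant -96, so the polynomials are coprime and gcd = 1.

1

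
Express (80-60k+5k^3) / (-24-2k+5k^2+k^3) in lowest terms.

(-10+5k)/(3+k)

Euclidean algorithm in ℚ[k]:
  5k^3-60k+80 = (5)(k^3+5k^2-2k-24) + (-25k^2-50k+200)
  k^3+5k^2-2k-24 = (-(1/25)k-3/25)(-25k^2-50k+200) + (0)
Last nonzero remainder: -25k^2-50k+200. Dividing through by -25 gives the monic gcd k^2+2k-8.
Cancel k^2+2k-8 from numerator and denominator to get the reduced form.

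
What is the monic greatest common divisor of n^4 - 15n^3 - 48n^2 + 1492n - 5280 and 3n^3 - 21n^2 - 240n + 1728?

n - 8

Apply the Euclidean algorithm:
  n^4 - 15n^3 - 48n^2 + 1492n - 5280 = ((1/3)n - 8/3)(3n^3 - 21n^2 - 240n + 1728) + (-24n^2 + 276n - 672)
  3n^3 - 21n^2 - 240n + 1728 = (-(1/8)n - 9/16)(-24n^2 + 276n - 672) + (-(675/4)n + 1350)
  -24n^2 + 276n - 672 = ((32/225)n - 112/225)(-(675/4)n + 1350) + (0)
Last nonzero remainder: -(675/4)n + 1350. Dividing through by -675/4 gives the monic gcd n - 8.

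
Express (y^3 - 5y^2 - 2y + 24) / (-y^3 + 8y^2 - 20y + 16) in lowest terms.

Apply the Euclidean algorithm:
  y^3 - 5y^2 - 2y + 24 = (-1)(-y^3 + 8y^2 - 20y + 16) + (3y^2 - 22y + 40)
  -y^3 + 8y^2 - 20y + 16 = (-(1/3)y + 2/9)(3y^2 - 22y + 40) + (-(16/9)y + 64/9)
  3y^2 - 22y + 40 = (-(27/16)y + 45/8)(-(16/9)y + 64/9) + (0)
Last nonzero remainder: -(16/9)y + 64/9. Dividing through by -16/9 gives the monic gcd y - 4.
Cancel y - 4 from numerator and denominator to get the reduced form.

(-y^2 + y + 6)/(y^2 - 4y + 4)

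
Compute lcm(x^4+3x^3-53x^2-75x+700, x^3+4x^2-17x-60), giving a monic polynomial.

Apply the Euclidean algorithm:
  x^4+3x^3-53x^2-75x+700 = (x-1)(x^3+4x^2-17x-60) + (-32x^2-32x+640)
  x^3+4x^2-17x-60 = (-(1/32)x-3/32)(-32x^2-32x+640) + (0)
Last nonzero remainder: -32x^2-32x+640. Dividing through by -32 gives the monic gcd x^2+x-20.
Then lcm(f, g) = f·g / gcd(f, g); expanding and making the result monic gives the answer.

x^5+6x^4-44x^3-234x^2+475x+2100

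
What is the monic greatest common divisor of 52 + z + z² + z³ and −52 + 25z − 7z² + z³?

Repeated division with remainder:
  z³ + z² + z + 52 = (z³ − 7z² + 25z − 52) + (8z² − 24z + 104)
  z³ − 7z² + 25z − 52 = ((1/8)z − 1/2)(8z² − 24z + 104) + (0)
Last nonzero remainder: 8z² − 24z + 104. Dividing through by 8 gives the monic gcd z² − 3z + 13.

13 − 3z + z²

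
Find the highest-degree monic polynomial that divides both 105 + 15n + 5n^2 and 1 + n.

1

Apply the Euclidean algorithm:
  5n^2 + 15n + 105 = (5n + 10)(n + 1) + (95)
  n + 1 = ((1/95)n + 1/95)(95) + (0)
The last nonzero remainder is the constant 95, so the polynomials are coprime and gcd = 1.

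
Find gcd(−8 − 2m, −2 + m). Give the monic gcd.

Euclidean algorithm in ℚ[m]:
  −2m − 8 = (−2)(m − 2) + (−12)
  m − 2 = (−(1/12)m + 1/6)(−12) + (0)
The last nonzero remainder is the constant −12, so the polynomials are coprime and gcd = 1.

1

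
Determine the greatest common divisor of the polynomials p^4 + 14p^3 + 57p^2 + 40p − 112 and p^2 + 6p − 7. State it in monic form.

Euclidean algorithm in ℚ[p]:
  p^4 + 14p^3 + 57p^2 + 40p − 112 = (p^2 + 8p + 16)(p^2 + 6p − 7) + (0)
The last nonzero remainder p^2 + 6p − 7 is already monic.

p^2 + 6p − 7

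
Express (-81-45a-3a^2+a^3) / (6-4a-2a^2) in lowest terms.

(27+6a-a^2)/(-2+2a)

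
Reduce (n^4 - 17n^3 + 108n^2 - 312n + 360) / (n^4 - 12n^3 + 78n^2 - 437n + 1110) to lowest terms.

Euclidean algorithm in ℚ[n]:
  n^4 - 17n^3 + 108n^2 - 312n + 360 = (n^4 - 12n^3 + 78n^2 - 437n + 1110) + (-5n^3 + 30n^2 + 125n - 750)
  n^4 - 12n^3 + 78n^2 - 437n + 1110 = (-(1/5)n + 6/5)(-5n^3 + 30n^2 + 125n - 750) + (67n^2 - 737n + 2010)
  -5n^3 + 30n^2 + 125n - 750 = (-(5/67)n - 25/67)(67n^2 - 737n + 2010) + (0)
Last nonzero remainder: 67n^2 - 737n + 2010. Dividing through by 67 gives the monic gcd n^2 - 11n + 30.
Cancel n^2 - 11n + 30 from numerator and denominator to get the reduced form.

(n^2 - 6n + 12)/(n^2 - n + 37)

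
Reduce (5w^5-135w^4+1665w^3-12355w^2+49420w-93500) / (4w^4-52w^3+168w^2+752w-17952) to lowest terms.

Euclidean algorithm in ℚ[w]:
  5w^5-135w^4+1665w^3-12355w^2+49420w-93500 = ((5/4)w-35/2)(4w^4-52w^3+168w^2+752w-17952) + (545w^3-10355w^2+85020w-407660)
  4w^4-52w^3+168w^2+752w-17952 = ((4/545)w+24/545)(545w^3-10355w^2+85020w-407660) + (0)
Last nonzero remainder: 545w^3-10355w^2+85020w-407660. Dividing through by 545 gives the monic gcd w^3-19w^2+156w-748.
Cancel w^3-19w^2+156w-748 from numerator and denominator to get the reduced form.

(5w^2-40w+125)/(4w+24)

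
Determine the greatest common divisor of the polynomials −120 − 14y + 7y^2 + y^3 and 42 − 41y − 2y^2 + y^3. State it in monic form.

6 + y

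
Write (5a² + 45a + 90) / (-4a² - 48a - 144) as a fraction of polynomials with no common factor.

(-5a - 15)/(4a + 24)

Repeated division with remainder:
  5a² + 45a + 90 = (-5/4)(-4a² - 48a - 144) + (-15a - 90)
  -4a² - 48a - 144 = ((4/15)a + 8/5)(-15a - 90) + (0)
Last nonzero remainder: -15a - 90. Dividing through by -15 gives the monic gcd a + 6.
Cancel a + 6 from numerator and denominator to get the reduced form.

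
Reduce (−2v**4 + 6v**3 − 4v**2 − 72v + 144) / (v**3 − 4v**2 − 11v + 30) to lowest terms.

By polynomial division,
  −2v**4 + 6v**3 − 4v**2 − 72v + 144 = (−2v − 2)(v**3 − 4v**2 − 11v + 30) + (−34v**2 − 34v + 204)
  v**3 − 4v**2 − 11v + 30 = (−(1/34)v + 5/34)(−34v**2 − 34v + 204) + (0)
Last nonzero remainder: −34v**2 − 34v + 204. Dividing through by −34 gives the monic gcd v**2 + v − 6.
Cancel v**2 + v − 6 from numerator and denominator to get the reduced form.

(−2v**2 + 8v − 24)/(v − 5)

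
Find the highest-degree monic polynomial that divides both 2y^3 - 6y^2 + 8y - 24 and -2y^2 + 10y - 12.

Euclidean algorithm in ℚ[y]:
  2y^3 - 6y^2 + 8y - 24 = (-y - 2)(-2y^2 + 10y - 12) + (16y - 48)
  -2y^2 + 10y - 12 = (-(1/8)y + 1/4)(16y - 48) + (0)
Last nonzero remainder: 16y - 48. Dividing through by 16 gives the monic gcd y - 3.

y - 3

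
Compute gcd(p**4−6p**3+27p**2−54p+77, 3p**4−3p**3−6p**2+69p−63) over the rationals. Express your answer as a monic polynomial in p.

p**2−3p+7

By polynomial division,
  p**4−6p**3+27p**2−54p+77 = (1/3)(3p**4−3p**3−6p**2+69p−63) + (−5p**3+29p**2−77p+98)
  3p**4−3p**3−6p**2+69p−63 = (−(3/5)p−72/25)(−5p**3+29p**2−77p+98) + ((783/25)p**2−(2349/25)p+5481/25)
  −5p**3+29p**2−77p+98 = (−(125/783)p+350/783)((783/25)p**2−(2349/25)p+5481/25) + (0)
Last nonzero remainder: (783/25)p**2−(2349/25)p+5481/25. Dividing through by 783/25 gives the monic gcd p**2−3p+7.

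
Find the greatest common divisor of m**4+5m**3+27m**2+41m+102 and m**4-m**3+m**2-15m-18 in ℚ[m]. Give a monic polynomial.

m**2+m+6

Repeated division with remainder:
  m**4+5m**3+27m**2+41m+102 = (m**4-m**3+m**2-15m-18) + (6m**3+26m**2+56m+120)
  m**4-m**3+m**2-15m-18 = ((1/6)m-8/9)(6m**3+26m**2+56m+120) + ((133/9)m**2+(133/9)m+266/3)
  6m**3+26m**2+56m+120 = ((54/133)m+180/133)((133/9)m**2+(133/9)m+266/3) + (0)
Last nonzero remainder: (133/9)m**2+(133/9)m+266/3. Dividing through by 133/9 gives the monic gcd m**2+m+6.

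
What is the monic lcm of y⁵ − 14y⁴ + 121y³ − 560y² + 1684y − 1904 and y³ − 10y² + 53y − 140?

y⁶ − 19y⁵ + 191y⁴ − 1165y³ + 4484y² − 10324y + 9520

By polynomial division,
  y⁵ − 14y⁴ + 121y³ − 560y² + 1684y − 1904 = (y² − 4y + 28)(y³ − 10y² + 53y − 140) + (72y² − 360y + 2016)
  y³ − 10y² + 53y − 140 = ((1/72)y − 5/72)(72y² − 360y + 2016) + (0)
Last nonzero remainder: 72y² − 360y + 2016. Dividing through by 72 gives the monic gcd y² − 5y + 28.
Then lcm(f, g) = f·g / gcd(f, g); expanding and making the result monic gives the answer.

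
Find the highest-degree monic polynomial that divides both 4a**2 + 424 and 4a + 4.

By polynomial division,
  4a**2 + 424 = (a - 1)(4a + 4) + (428)
  4a + 4 = ((1/107)a + 1/107)(428) + (0)
The last nonzero remainder is the constant 428, so the polynomials are coprime and gcd = 1.

1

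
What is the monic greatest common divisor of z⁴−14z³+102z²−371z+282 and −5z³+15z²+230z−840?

Euclidean algorithm in ℚ[z]:
  z⁴−14z³+102z²−371z+282 = (−(1/5)z+11/5)(−5z³+15z²+230z−840) + (115z²−1045z+2130)
  −5z³+15z²+230z−840 = (−(1/23)z−140/529)(115z²−1045z+2130) + ((24360/529)z−146160/529)
  115z²−1045z+2130 = ((12167/4872)z−37559/4872)((24360/529)z−146160/529) + (0)
Last nonzero remainder: (24360/529)z−146160/529. Dividing through by 24360/529 gives the monic gcd z−6.

z−6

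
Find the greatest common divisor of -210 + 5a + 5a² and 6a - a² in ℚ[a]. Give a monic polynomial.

-6 + a

By polynomial division,
  5a² + 5a - 210 = (-5)(-a² + 6a) + (35a - 210)
  -a² + 6a = (-(1/35)a)(35a - 210) + (0)
Last nonzero remainder: 35a - 210. Dividing through by 35 gives the monic gcd a - 6.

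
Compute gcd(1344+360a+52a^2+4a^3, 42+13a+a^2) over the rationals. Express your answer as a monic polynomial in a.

Apply the Euclidean algorithm:
  4a^3+52a^2+360a+1344 = (4a)(a^2+13a+42) + (192a+1344)
  a^2+13a+42 = ((1/192)a+1/32)(192a+1344) + (0)
Last nonzero remainder: 192a+1344. Dividing through by 192 gives the monic gcd a+7.

7+a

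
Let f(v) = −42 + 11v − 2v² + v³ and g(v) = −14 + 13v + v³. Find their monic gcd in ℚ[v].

By polynomial division,
  v³ − 2v² + 11v − 42 = (v³ + 13v − 14) + (−2v² − 2v − 28)
  v³ + 13v − 14 = (−(1/2)v + 1/2)(−2v² − 2v − 28) + (0)
Last nonzero remainder: −2v² − 2v − 28. Dividing through by −2 gives the monic gcd v² + v + 14.

14 + v + v²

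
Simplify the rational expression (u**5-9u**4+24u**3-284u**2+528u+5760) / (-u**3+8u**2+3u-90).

Repeated division with remainder:
  u**5-9u**4+24u**3-284u**2+528u+5760 = (-u**2+u-19)(-u**3+8u**2+3u-90) + (-225u**2+675u+4050)
  -u**3+8u**2+3u-90 = ((1/225)u-1/45)(-225u**2+675u+4050) + (0)
Last nonzero remainder: -225u**2+675u+4050. Dividing through by -225 gives the monic gcd u**2-3u-18.
Cancel u**2-3u-18 from numerator and denominator to get the reduced form.

(-u**3+6u**2-24u+320)/(u-5)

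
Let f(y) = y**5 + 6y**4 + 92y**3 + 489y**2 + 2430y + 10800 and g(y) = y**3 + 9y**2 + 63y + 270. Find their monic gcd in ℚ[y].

y**2 + 3y + 45

By polynomial division,
  y**5 + 6y**4 + 92y**3 + 489y**2 + 2430y + 10800 = (y**2 - 3y + 56)(y**3 + 9y**2 + 63y + 270) + (-96y**2 - 288y - 4320)
  y**3 + 9y**2 + 63y + 270 = (-(1/96)y - 1/16)(-96y**2 - 288y - 4320) + (0)
Last nonzero remainder: -96y**2 - 288y - 4320. Dividing through by -96 gives the monic gcd y**2 + 3y + 45.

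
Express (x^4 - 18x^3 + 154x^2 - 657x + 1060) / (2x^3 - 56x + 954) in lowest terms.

Euclidean algorithm in ℚ[x]:
  x^4 - 18x^3 + 154x^2 - 657x + 1060 = ((1/2)x - 9)(2x^3 - 56x + 954) + (182x^2 - 1638x + 9646)
  2x^3 - 56x + 954 = ((1/91)x + 9/91)(182x^2 - 1638x + 9646) + (0)
Last nonzero remainder: 182x^2 - 1638x + 9646. Dividing through by 182 gives the monic gcd x^2 - 9x + 53.
Cancel x^2 - 9x + 53 from numerator and denominator to get the reduced form.

(x^2 - 9x + 20)/(2x + 18)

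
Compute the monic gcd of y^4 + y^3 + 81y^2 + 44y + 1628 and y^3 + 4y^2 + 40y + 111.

Apply the Euclidean algorithm:
  y^4 + y^3 + 81y^2 + 44y + 1628 = (y - 3)(y^3 + 4y^2 + 40y + 111) + (53y^2 + 53y + 1961)
  y^3 + 4y^2 + 40y + 111 = ((1/53)y + 3/53)(53y^2 + 53y + 1961) + (0)
Last nonzero remainder: 53y^2 + 53y + 1961. Dividing through by 53 gives the monic gcd y^2 + y + 37.

y^2 + y + 37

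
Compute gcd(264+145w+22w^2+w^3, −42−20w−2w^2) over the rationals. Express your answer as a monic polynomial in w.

By polynomial division,
  w^3+22w^2+145w+264 = (−(1/2)w−6)(−2w^2−20w−42) + (4w+12)
  −2w^2−20w−42 = (−(1/2)w−7/2)(4w+12) + (0)
Last nonzero remainder: 4w+12. Dividing through by 4 gives the monic gcd w+3.

3+w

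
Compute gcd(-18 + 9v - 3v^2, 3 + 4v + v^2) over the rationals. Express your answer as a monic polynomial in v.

1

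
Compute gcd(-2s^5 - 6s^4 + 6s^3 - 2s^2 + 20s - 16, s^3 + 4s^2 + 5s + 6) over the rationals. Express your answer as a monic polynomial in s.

Euclidean algorithm in ℚ[s]:
  -2s^5 - 6s^4 + 6s^3 - 2s^2 + 20s - 16 = (-2s^2 + 2s + 8)(s^3 + 4s^2 + 5s + 6) + (-32s^2 - 32s - 64)
  s^3 + 4s^2 + 5s + 6 = (-(1/32)s - 3/32)(-32s^2 - 32s - 64) + (0)
Last nonzero remainder: -32s^2 - 32s - 64. Dividing through by -32 gives the monic gcd s^2 + s + 2.

s^2 + s + 2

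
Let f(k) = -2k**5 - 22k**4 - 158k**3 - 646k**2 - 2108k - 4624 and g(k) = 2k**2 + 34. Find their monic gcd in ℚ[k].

Euclidean algorithm in ℚ[k]:
  -2k**5 - 22k**4 - 158k**3 - 646k**2 - 2108k - 4624 = (-k**3 - 11k**2 - 62k - 136)(2k**2 + 34) + (0)
Last nonzero remainder: 2k**2 + 34. Dividing through by 2 gives the monic gcd k**2 + 17.

k**2 + 17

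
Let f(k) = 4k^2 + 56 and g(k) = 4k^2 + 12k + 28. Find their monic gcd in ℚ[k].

1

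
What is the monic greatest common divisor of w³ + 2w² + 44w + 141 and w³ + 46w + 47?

w² - w + 47

Apply the Euclidean algorithm:
  w³ + 2w² + 44w + 141 = (w³ + 46w + 47) + (2w² - 2w + 94)
  w³ + 46w + 47 = ((1/2)w + 1/2)(2w² - 2w + 94) + (0)
Last nonzero remainder: 2w² - 2w + 94. Dividing through by 2 gives the monic gcd w² - w + 47.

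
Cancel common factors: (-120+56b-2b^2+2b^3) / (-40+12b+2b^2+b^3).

Euclidean algorithm in ℚ[b]:
  2b^3-2b^2+56b-120 = (2)(b^3+2b^2+12b-40) + (-6b^2+32b-40)
  b^3+2b^2+12b-40 = (-(1/6)b-11/9)(-6b^2+32b-40) + ((400/9)b-800/9)
  -6b^2+32b-40 = (-(27/200)b+9/20)((400/9)b-800/9) + (0)
Last nonzero remainder: (400/9)b-800/9. Dividing through by 400/9 gives the monic gcd b-2.
Cancel b-2 from numerator and denominator to get the reduced form.

(60+2b+2b^2)/(20+4b+b^2)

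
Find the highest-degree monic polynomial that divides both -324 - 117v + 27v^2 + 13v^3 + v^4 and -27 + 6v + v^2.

-27 + 6v + v^2

Euclidean algorithm in ℚ[v]:
  v^4 + 13v^3 + 27v^2 - 117v - 324 = (v^2 + 7v + 12)(v^2 + 6v - 27) + (0)
The last nonzero remainder v^2 + 6v - 27 is already monic.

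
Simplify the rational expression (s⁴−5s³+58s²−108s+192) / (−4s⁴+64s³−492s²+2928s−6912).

Apply the Euclidean algorithm:
  s⁴−5s³+58s²−108s+192 = (−1/4)(−4s⁴+64s³−492s²+2928s−6912) + (11s³−65s²+624s−1536)
  −4s⁴+64s³−492s²+2928s−6912 = (−(4/11)s+444/121)(11s³−65s²+624s−1536) + (−(3216/121)s²+(9648/121)s−154368/121)
  11s³−65s²+624s−1536 = (−(1331/3216)s+242/201)(−(3216/121)s²+(9648/121)s−154368/121) + (0)
Last nonzero remainder: −(3216/121)s²+(9648/121)s−154368/121. Dividing through by −3216/121 gives the monic gcd s²−3s+48.
Cancel s²−3s+48 from numerator and denominator to get the reduced form.

(−s²+2s−4)/(4s²−52s+144)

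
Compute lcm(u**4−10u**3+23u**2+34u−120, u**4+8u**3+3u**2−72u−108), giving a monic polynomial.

u**6−u**5−49u**4+61u**3+600u**2−468u−2160

By polynomial division,
  u**4−10u**3+23u**2+34u−120 = (u**4+8u**3+3u**2−72u−108) + (−18u**3+20u**2+106u−12)
  u**4+8u**3+3u**2−72u−108 = (−(1/18)u−41/81)(−18u**3+20u**2+106u−12) + ((1540/81)u**2−(1540/81)u−3080/27)
  −18u**3+20u**2+106u−12 = (−(729/770)u+81/770)((1540/81)u**2−(1540/81)u−3080/27) + (0)
Last nonzero remainder: (1540/81)u**2−(1540/81)u−3080/27. Dividing through by 1540/81 gives the monic gcd u**2−u−6.
Then lcm(f, g) = f·g / gcd(f, g); expanding and making the result monic gives the answer.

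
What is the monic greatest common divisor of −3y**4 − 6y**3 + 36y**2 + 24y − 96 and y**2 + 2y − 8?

Euclidean algorithm in ℚ[y]:
  −3y**4 − 6y**3 + 36y**2 + 24y − 96 = (−3y**2 + 12)(y**2 + 2y − 8) + (0)
The last nonzero remainder y**2 + 2y − 8 is already monic.

y**2 + 2y − 8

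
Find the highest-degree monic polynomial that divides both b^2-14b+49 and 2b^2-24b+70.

b-7

Euclidean algorithm in ℚ[b]:
  b^2-14b+49 = (1/2)(2b^2-24b+70) + (-2b+14)
  2b^2-24b+70 = (-b+5)(-2b+14) + (0)
Last nonzero remainder: -2b+14. Dividing through by -2 gives the monic gcd b-7.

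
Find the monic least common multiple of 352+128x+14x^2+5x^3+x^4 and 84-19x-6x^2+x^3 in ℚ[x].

By polynomial division,
  x^4+5x^3+14x^2+128x+352 = (x+11)(x^3-6x^2-19x+84) + (99x^2+253x-572)
  x^3-6x^2-19x+84 = ((1/99)x-7/81)(99x^2+253x-572) + ((700/81)x+2800/81)
  99x^2+253x-572 = ((8019/700)x-11583/700)((700/81)x+2800/81) + (0)
Last nonzero remainder: (700/81)x+2800/81. Dividing through by 700/81 gives the monic gcd x+4.
Then lcm(f, g) = f·g / gcd(f, g); expanding and making the result monic gives the answer.

7392-832x-634x^2+93x^3-15x^4-5x^5+x^6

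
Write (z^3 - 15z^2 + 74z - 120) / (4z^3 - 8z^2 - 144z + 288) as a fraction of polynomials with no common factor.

(z^2 - 9z + 20)/(4z^2 + 16z - 48)

By polynomial division,
  z^3 - 15z^2 + 74z - 120 = (1/4)(4z^3 - 8z^2 - 144z + 288) + (-13z^2 + 110z - 192)
  4z^3 - 8z^2 - 144z + 288 = (-(4/13)z - 336/169)(-13z^2 + 110z - 192) + ((2640/169)z - 15840/169)
  -13z^2 + 110z - 192 = (-(2197/2640)z + 338/165)((2640/169)z - 15840/169) + (0)
Last nonzero remainder: (2640/169)z - 15840/169. Dividing through by 2640/169 gives the monic gcd z - 6.
Cancel z - 6 from numerator and denominator to get the reduced form.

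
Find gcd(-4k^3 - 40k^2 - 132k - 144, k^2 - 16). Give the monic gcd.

k + 4

Repeated division with remainder:
  -4k^3 - 40k^2 - 132k - 144 = (-4k - 40)(k^2 - 16) + (-196k - 784)
  k^2 - 16 = (-(1/196)k + 1/49)(-196k - 784) + (0)
Last nonzero remainder: -196k - 784. Dividing through by -196 gives the monic gcd k + 4.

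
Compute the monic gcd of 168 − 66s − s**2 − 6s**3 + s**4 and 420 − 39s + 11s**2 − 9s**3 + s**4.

−84 − 9s − 4s**2 + s**3

Apply the Euclidean algorithm:
  s**4 − 6s**3 − s**2 − 66s + 168 = (s**4 − 9s**3 + 11s**2 − 39s + 420) + (3s**3 − 12s**2 − 27s − 252)
  s**4 − 9s**3 + 11s**2 − 39s + 420 = ((1/3)s − 5/3)(3s**3 − 12s**2 − 27s − 252) + (0)
Last nonzero remainder: 3s**3 − 12s**2 − 27s − 252. Dividing through by 3 gives the monic gcd s**3 − 4s**2 − 9s − 84.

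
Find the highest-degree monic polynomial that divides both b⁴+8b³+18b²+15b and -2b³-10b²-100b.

b

Euclidean algorithm in ℚ[b]:
  b⁴+8b³+18b²+15b = (-(1/2)b-3/2)(-2b³-10b²-100b) + (-47b²-135b)
  -2b³-10b²-100b = ((2/47)b+200/2209)(-47b²-135b) + (-(193900/2209)b)
  -47b²-135b = ((103823/193900)b+59643/38780)(-(193900/2209)b) + (0)
Last nonzero remainder: -(193900/2209)b. Dividing through by -193900/2209 gives the monic gcd b.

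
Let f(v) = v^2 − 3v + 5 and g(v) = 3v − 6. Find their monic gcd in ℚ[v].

1

Apply the Euclidean algorithm:
  v^2 − 3v + 5 = ((1/3)v − 1/3)(3v − 6) + (3)
  3v − 6 = (v − 2)(3) + (0)
The last nonzero remainder is the constant 3, so the polynomials are coprime and gcd = 1.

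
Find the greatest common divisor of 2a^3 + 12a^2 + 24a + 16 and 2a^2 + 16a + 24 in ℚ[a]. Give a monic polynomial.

a + 2

Euclidean algorithm in ℚ[a]:
  2a^3 + 12a^2 + 24a + 16 = (a - 2)(2a^2 + 16a + 24) + (32a + 64)
  2a^2 + 16a + 24 = ((1/16)a + 3/8)(32a + 64) + (0)
Last nonzero remainder: 32a + 64. Dividing through by 32 gives the monic gcd a + 2.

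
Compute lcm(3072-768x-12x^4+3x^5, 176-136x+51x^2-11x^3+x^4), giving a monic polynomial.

Euclidean algorithm in ℚ[x]:
  3x^5-12x^4-768x+3072 = (3x+21)(x^4-11x^3+51x^2-136x+176) + (78x^3-663x^2+1560x-624)
  x^4-11x^3+51x^2-136x+176 = ((1/78)x-5/156)(78x^3-663x^2+1560x-624) + ((39/4)x^2-78x+156)
  78x^3-663x^2+1560x-624 = (8x-4)((39/4)x^2-78x+156) + (0)
Last nonzero remainder: (39/4)x^2-78x+156. Dividing through by 39/4 gives the monic gcd x^2-8x+16.
Then lcm(f, g) = f·g / gcd(f, g); expanding and making the result monic gives the answer.

11264-5888x+1792x^2-256x^3-44x^4+23x^5-7x^6+x^7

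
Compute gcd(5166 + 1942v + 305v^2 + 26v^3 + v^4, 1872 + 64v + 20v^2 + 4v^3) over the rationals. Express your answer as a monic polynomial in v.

9 + v

Euclidean algorithm in ℚ[v]:
  v^4 + 26v^3 + 305v^2 + 1942v + 5166 = ((1/4)v + 21/4)(4v^3 + 20v^2 + 64v + 1872) + (184v^2 + 1138v - 4662)
  4v^3 + 20v^2 + 64v + 1872 = ((1/46)v - 109/4232)(184v^2 + 1138v - 4662) + ((411897/2116)v + 3707073/2116)
  184v^2 + 1138v - 4662 = ((389344/411897)v - 1096088/411897)((411897/2116)v + 3707073/2116) + (0)
Last nonzero remainder: (411897/2116)v + 3707073/2116. Dividing through by 411897/2116 gives the monic gcd v + 9.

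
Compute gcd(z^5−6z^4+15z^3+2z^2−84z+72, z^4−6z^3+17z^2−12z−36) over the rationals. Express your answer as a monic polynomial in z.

z^3−7z^2+24z−36

By polynomial division,
  z^5−6z^4+15z^3+2z^2−84z+72 = (z)(z^4−6z^3+17z^2−12z−36) + (−2z^3+14z^2−48z+72)
  z^4−6z^3+17z^2−12z−36 = (−(1/2)z−1/2)(−2z^3+14z^2−48z+72) + (0)
Last nonzero remainder: −2z^3+14z^2−48z+72. Dividing through by −2 gives the monic gcd z^3−7z^2+24z−36.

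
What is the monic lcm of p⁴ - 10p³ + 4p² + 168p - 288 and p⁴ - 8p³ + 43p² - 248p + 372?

Euclidean algorithm in ℚ[p]:
  p⁴ - 10p³ + 4p² + 168p - 288 = (p⁴ - 8p³ + 43p² - 248p + 372) + (-2p³ - 39p² + 416p - 660)
  p⁴ - 8p³ + 43p² - 248p + 372 = (-(1/2)p + 55/4)(-2p³ - 39p² + 416p - 660) + ((3149/4)p² - 6298p + 9447)
  -2p³ - 39p² + 416p - 660 = (-(8/3149)p - 220/3149)((3149/4)p² - 6298p + 9447) + (0)
Last nonzero remainder: (3149/4)p² - 6298p + 9447. Dividing through by 3149/4 gives the monic gcd p² - 8p + 12.
Then lcm(f, g) = f·g / gcd(f, g); expanding and making the result monic gives the answer.

p⁶ - 10p⁵ + 35p⁴ - 142p³ - 164p² + 5208p - 8928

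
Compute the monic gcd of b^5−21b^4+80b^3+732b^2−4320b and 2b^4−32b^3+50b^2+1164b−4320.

b^3−11b^2−30b+432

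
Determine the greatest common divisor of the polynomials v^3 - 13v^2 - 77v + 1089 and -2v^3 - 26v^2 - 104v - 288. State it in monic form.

By polynomial division,
  v^3 - 13v^2 - 77v + 1089 = (-1/2)(-2v^3 - 26v^2 - 104v - 288) + (-26v^2 - 129v + 945)
  -2v^3 - 26v^2 - 104v - 288 = ((1/13)v + 209/338)(-26v^2 - 129v + 945) + (-(32761/338)v - 294849/338)
  -26v^2 - 129v + 945 = ((8788/32761)v - 35490/32761)(-(32761/338)v - 294849/338) + (0)
Last nonzero remainder: -(32761/338)v - 294849/338. Dividing through by -32761/338 gives the monic gcd v + 9.

v + 9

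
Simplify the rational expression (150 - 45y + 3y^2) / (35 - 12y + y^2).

(-30 + 3y)/(-7 + y)

By polynomial division,
  3y^2 - 45y + 150 = (3)(y^2 - 12y + 35) + (-9y + 45)
  y^2 - 12y + 35 = (-(1/9)y + 7/9)(-9y + 45) + (0)
Last nonzero remainder: -9y + 45. Dividing through by -9 gives the monic gcd y - 5.
Cancel y - 5 from numerator and denominator to get the reduced form.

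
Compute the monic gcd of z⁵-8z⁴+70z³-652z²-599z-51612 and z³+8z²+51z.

z²+8z+51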